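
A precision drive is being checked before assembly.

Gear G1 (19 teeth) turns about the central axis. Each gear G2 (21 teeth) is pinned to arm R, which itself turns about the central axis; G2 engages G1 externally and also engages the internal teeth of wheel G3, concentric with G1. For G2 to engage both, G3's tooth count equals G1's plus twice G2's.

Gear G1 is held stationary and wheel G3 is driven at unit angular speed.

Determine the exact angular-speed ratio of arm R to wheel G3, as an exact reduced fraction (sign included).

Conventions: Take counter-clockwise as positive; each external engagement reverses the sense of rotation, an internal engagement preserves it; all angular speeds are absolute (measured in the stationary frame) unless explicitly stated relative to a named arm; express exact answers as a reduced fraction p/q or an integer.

61/80

class = planetary set [G3 = 19+2·21 = 61; Willis about the carrier]
ring teeth: 19 + 2·21 = 61
19(ω_sun−ω_arm) = −61(ω_ring−ω_arm),  ω_sun = 0, ω_ring = 1
19(0−ω_arm) = −61(1−ω_arm)  ⇒  80·ω_arm = 61  ⇒  ω_arm = 61/80
ω_out/ω_in = 61/80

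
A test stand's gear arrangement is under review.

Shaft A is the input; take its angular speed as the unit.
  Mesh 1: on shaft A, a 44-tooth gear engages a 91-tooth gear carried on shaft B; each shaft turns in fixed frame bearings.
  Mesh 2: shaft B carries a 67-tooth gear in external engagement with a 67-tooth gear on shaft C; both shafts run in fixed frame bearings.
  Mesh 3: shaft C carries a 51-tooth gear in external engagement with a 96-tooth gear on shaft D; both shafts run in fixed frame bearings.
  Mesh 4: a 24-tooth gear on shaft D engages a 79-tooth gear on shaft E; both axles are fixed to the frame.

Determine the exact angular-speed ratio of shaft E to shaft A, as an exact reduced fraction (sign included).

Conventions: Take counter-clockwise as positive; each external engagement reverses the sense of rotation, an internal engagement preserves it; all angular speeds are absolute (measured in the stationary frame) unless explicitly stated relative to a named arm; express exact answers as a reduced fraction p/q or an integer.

561/7189

class = fixed-axis compound train [4 meshes; 4 ratios multiply, 4 sense flips]
mesh 1 [44T→91T]: running ratio 44/91, sense −
mesh 2 [67T→67T]: running ratio 44/91, sense +
mesh 3 [51T→96T]: running ratio 187/728, sense −
mesh 4 [24T→79T]: running ratio 561/7189, sense +
ω_out/ω_in = 561/7189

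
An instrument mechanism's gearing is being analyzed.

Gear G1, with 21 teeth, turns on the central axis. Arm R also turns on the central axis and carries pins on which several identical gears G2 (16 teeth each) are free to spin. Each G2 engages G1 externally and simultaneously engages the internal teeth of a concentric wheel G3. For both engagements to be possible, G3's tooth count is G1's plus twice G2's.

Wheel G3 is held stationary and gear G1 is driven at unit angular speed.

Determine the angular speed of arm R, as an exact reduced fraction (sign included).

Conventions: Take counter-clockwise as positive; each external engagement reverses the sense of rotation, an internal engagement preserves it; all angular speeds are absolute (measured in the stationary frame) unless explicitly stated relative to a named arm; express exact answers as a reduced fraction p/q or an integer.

topology: planetary set — G1 21T / G2 16T / G3 53T, arm = carrier (Willis)
ring teeth: 21 + 2·16 = 53
21(ω_sun−ω_arm) = −53(ω_ring−ω_arm),  ω_ring = 0, ω_sun = 1
21(1−ω_arm) = −53(0−ω_arm)  ⇒  74·ω_arm = 21  ⇒  ω_arm = 21/74
exact speed ratio = 21/74

21/74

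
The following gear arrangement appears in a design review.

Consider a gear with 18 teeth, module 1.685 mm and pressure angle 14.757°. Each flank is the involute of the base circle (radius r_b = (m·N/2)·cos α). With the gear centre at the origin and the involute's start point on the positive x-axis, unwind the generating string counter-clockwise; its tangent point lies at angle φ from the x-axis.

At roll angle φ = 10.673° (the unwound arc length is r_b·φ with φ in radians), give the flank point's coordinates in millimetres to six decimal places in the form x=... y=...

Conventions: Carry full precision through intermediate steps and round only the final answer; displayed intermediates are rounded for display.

single-mesh involute tooth geometry (18T wheel at module 1.685)
pitch radius r_p = m·N/2 = 1.685·18/2 = 15.165000
base radius r_b = r_p·cos α = 15.165000·cos 14.757° = 14.664780
roll angle φ = 10.673° = 0.18627899 rad
x = r_b·(cos φ + φ·sin φ) = 14.917010
y = r_b·(sin φ − φ·cos φ) = 0.031487

x=14.917010 y=0.031487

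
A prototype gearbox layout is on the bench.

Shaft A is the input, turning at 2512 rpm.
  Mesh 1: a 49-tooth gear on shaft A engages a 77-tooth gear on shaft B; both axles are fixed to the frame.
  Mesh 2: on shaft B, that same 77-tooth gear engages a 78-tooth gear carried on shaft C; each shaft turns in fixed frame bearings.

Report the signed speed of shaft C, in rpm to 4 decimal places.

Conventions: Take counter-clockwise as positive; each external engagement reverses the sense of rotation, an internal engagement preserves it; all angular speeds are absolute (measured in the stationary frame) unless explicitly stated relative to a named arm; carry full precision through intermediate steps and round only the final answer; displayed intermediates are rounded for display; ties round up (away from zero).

+1578.0513 rpm

class = fixed-axis compound train [2 meshes; 2 ratios multiply, 2 sense flips]
mesh 1 [49T→77T]: ω = 2512.0000×49/77 = 1598.5455 rpm, sense flips to −
mesh 2 [77T→78T]: ω = 1598.5455×77/78 = 1578.0513 rpm, sense flips to +
signed output speed = +1578.0513 rpm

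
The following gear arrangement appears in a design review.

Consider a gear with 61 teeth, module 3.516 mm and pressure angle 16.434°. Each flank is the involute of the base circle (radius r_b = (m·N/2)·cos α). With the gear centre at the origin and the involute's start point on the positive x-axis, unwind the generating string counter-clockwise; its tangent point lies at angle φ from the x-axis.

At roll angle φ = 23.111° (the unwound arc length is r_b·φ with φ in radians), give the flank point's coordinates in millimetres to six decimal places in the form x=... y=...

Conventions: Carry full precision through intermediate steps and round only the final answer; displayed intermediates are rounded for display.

x=110.887140 y=2.213696

topology: single-mesh involute geometry — m = 3.516, N = 61
pitch radius r_p = m·N/2 = 3.516·61/2 = 107.238000
base radius r_b = r_p·cos α = 107.238000·cos 16.434° = 102.856927
roll angle φ = 23.111° = 0.40336304 rad
x = r_b·(cos φ + φ·sin φ) = 110.887140
y = r_b·(sin φ − φ·cos φ) = 2.213696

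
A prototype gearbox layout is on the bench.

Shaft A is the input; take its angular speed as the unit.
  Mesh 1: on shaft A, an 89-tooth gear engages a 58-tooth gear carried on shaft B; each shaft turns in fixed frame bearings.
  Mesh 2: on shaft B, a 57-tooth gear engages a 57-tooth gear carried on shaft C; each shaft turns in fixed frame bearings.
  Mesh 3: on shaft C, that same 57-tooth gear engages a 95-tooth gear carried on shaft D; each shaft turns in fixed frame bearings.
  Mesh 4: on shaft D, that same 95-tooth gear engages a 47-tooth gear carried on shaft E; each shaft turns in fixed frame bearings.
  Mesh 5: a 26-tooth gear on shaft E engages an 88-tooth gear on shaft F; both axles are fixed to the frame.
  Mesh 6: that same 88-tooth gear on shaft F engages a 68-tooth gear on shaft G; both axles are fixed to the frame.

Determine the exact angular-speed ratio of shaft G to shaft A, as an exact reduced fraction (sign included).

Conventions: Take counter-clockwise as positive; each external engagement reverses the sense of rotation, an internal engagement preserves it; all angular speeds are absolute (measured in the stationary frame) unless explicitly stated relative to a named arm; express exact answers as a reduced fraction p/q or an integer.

65949/92684

class = fixed-axis compound train [6 meshes; 6 ratios multiply, 6 sense flips]
mesh 1 [89T→58T]: running ratio 89/58, sense −
mesh 2 [57T→57T]: running ratio 89/58, sense +
mesh 3 [57T→95T]: running ratio 267/290, sense −
mesh 4 [95T→47T]: running ratio 5073/2726, sense +
mesh 5 [26T→88T]: running ratio 65949/119944, sense −
mesh 6 [88T→68T]: running ratio 65949/92684, sense +
ω_out/ω_in = 65949/92684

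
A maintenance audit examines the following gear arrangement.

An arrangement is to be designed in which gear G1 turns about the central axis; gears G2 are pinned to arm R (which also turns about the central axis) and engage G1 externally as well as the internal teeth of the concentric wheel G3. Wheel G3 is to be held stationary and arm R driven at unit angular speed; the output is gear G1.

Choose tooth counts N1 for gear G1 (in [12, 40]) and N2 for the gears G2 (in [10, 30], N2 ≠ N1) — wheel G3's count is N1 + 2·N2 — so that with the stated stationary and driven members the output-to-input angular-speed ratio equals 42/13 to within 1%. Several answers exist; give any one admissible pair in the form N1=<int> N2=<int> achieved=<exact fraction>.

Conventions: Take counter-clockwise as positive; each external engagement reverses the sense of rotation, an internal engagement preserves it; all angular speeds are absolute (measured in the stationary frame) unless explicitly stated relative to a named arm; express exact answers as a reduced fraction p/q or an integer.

N1=26 N2=16 achieved=42/13

planetary set to be sized for 42/13 (Willis relation)
Willis with ω_ring = 0: ω_sun/ω_arm = (N1+N3)/N1; set equal to 42/13  ⇒  N3/N1 = 42/13 − 1 = 29/13
N3 = N1 + 2·N2  ⇒  N2/N1 = (N3/N1 − 1)/2 = (29/13 − 1)/2 = 8/13
smallest multiple with N1 ≥ 12 and N2 ≥ 10: k = 2  ⇒  N1 = 2·13 = 26, N2 = 2·8 = 16 (N1 ≤ 40, N2 ≤ 30, N2 ≠ N1 ✓), N3 = 26 + 2·16 = 58
check: (N1+N3)/N1 with N1 = 26, N3 = 58 gives 42/13; |achieved − target| = 0 ≤ 21/650 ✓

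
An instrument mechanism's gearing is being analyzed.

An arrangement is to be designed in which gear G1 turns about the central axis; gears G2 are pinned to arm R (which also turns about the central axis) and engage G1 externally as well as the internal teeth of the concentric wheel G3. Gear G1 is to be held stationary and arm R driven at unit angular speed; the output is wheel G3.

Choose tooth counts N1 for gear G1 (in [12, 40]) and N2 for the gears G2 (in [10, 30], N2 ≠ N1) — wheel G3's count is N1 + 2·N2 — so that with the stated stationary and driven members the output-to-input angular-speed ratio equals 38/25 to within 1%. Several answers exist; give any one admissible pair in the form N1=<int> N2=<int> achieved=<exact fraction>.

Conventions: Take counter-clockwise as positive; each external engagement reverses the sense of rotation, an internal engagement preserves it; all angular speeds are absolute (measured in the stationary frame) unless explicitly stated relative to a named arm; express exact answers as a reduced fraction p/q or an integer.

N1=26 N2=12 achieved=38/25

class = planetary set [ratio 38/25 wanted; Willis about the carrier]
Willis with ω_sun = 0: ω_ring/ω_arm = (N1+N3)/N3; set equal to 38/25  ⇒  N3/N1 = 1/(38/25 − 1) = 25/13
N3 = N1 + 2·N2  ⇒  N2/N1 = (N3/N1 − 1)/2 = (25/13 − 1)/2 = 6/13
smallest multiple with N1 ≥ 12 and N2 ≥ 10: k = 2  ⇒  N1 = 2·13 = 26, N2 = 2·6 = 12 (N1 ≤ 40, N2 ≤ 30, N2 ≠ N1 ✓), N3 = 26 + 2·12 = 50
check: (N1+N3)/N3 with N1 = 26, N3 = 50 gives 38/25; |achieved − target| = 0 ≤ 19/1250 ✓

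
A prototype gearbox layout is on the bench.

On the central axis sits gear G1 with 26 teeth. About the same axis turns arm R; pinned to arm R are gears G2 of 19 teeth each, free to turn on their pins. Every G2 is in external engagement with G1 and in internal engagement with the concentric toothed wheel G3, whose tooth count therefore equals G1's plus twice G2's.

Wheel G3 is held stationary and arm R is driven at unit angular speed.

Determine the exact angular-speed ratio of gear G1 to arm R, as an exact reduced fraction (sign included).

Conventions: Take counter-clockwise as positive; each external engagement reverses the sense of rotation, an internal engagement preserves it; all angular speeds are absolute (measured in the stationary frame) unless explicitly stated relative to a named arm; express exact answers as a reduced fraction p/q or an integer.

topology: planetary set — G1 26T / G2 19T / G3 64T, arm = carrier (Willis)
ring teeth: 26 + 2·19 = 64
26(ω_sun−ω_arm) = −64(ω_ring−ω_arm),  ω_ring = 0, ω_arm = 1
ω_sun = 1 − (64/26)(0−1) = 45/13
ω_out/ω_in = 45/13

45/13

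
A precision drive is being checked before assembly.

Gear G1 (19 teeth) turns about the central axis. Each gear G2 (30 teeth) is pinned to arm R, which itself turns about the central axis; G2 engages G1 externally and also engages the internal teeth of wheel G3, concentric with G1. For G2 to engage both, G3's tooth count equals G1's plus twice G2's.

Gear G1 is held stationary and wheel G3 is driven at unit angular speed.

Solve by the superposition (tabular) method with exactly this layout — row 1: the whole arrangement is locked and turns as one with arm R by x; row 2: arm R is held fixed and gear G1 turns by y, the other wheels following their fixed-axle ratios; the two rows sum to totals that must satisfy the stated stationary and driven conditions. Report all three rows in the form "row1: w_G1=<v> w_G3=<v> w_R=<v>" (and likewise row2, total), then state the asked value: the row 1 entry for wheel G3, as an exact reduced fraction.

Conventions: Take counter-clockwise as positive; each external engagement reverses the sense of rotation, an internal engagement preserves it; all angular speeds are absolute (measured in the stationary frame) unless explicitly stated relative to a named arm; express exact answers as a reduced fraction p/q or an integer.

recognized (axles ride arm R): planetary set, 19/30/79 teeth
row 1 — lock + rotate with arm: ω_sun = ω_ring = ω_arm = x
row 2 — arm fixed, fixed-axis ratios: sun y, ring −(19/79)·y, arm 0
boundary: total ω_sun = x + y = 0 and total ω_ring = x − (19/79)·y = 1  ⇒  y = -79/98, x = 79/98
row 2 ring = −(19/79)·(-79/98) = 19/98
totals (row 1 + row 2): sun 79/98 + (-79/98) = 0, ring 79/98 + 19/98 = 1, arm 79/98 + 0 = 79/98
asked cell (row1, ring) = 79/98

row1: w_G1=79/98 w_G3=79/98 w_R=79/98
row2: w_G1=-79/98 w_G3=19/98 w_R=0
total: w_G1=0 w_G3=1 w_R=79/98
asked value: 79/98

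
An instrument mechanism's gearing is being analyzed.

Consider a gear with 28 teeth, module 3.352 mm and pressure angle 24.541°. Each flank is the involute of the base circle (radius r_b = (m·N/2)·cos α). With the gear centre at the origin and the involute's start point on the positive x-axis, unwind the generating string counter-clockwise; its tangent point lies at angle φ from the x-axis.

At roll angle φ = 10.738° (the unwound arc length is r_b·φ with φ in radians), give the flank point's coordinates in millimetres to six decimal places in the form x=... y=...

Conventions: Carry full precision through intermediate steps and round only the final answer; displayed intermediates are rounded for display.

x=43.431851 y=0.093340

topology: single-mesh involute geometry — m = 3.352, N = 28
pitch radius r_p = m·N/2 = 3.352·28/2 = 46.928000
base radius r_b = r_p·cos α = 46.928000·cos 24.541° = 42.688726
roll angle φ = 10.738° = 0.18741346 rad
x = r_b·(cos φ + φ·sin φ) = 43.431851
y = r_b·(sin φ − φ·cos φ) = 0.093340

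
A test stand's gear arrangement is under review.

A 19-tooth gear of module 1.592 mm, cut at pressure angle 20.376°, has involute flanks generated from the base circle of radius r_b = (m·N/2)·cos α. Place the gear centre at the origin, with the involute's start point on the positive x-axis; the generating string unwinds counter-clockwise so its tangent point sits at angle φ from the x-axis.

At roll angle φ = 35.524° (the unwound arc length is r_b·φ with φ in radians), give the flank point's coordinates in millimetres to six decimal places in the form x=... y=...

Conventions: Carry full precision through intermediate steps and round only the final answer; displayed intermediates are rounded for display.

x=16.646355 y=1.083661

class = single-mesh tooth geometry [base-circle involute, m = 1.592, 19T]
pitch radius r_p = m·N/2 = 1.592·19/2 = 15.124000
base radius r_b = r_p·cos α = 15.124000·cos 20.376° = 14.177660
roll angle φ = 35.524° = 0.62001076 rad
x = r_b·(cos φ + φ·sin φ) = 16.646355
y = r_b·(sin φ − φ·cos φ) = 1.083661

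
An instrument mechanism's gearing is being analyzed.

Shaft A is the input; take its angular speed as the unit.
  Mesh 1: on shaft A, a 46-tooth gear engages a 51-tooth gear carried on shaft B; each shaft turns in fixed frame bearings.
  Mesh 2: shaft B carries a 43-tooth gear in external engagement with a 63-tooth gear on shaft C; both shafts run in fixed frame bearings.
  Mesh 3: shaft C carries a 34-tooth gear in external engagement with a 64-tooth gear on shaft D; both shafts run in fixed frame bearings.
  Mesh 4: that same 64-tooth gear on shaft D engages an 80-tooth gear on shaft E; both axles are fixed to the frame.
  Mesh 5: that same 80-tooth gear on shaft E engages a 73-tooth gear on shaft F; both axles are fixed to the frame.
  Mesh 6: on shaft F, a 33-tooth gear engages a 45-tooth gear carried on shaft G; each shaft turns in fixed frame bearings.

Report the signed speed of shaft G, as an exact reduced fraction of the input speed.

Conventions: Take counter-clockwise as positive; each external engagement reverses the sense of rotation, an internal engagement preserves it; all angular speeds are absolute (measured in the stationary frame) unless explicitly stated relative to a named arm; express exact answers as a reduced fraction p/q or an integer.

6-mesh fixed-axis compound train (all bearings frame-fixed)
mesh 1 [46T→51T]: |ω|/ω_in = 1×46/51 = 46/51, sense flips to −
mesh 2 [43T→63T]: |ω|/ω_in = (46/51)×43/63 = 1978/3213, sense flips to +
mesh 3 [34T→64T]: |ω|/ω_in = (1978/3213)×34/64 = 989/3024, sense flips to −
mesh 4 [64T→80T]: |ω|/ω_in = (989/3024)×64/80 = 989/3780, sense flips to +
mesh 5 [80T→73T]: |ω|/ω_in = (989/3780)×80/73 = 3956/13797, sense flips to −
mesh 6 [33T→45T]: |ω|/ω_in = (3956/13797)×33/45 = 43516/206955, sense flips to +
signed output speed (× input speed) = 43516/206955

43516/206955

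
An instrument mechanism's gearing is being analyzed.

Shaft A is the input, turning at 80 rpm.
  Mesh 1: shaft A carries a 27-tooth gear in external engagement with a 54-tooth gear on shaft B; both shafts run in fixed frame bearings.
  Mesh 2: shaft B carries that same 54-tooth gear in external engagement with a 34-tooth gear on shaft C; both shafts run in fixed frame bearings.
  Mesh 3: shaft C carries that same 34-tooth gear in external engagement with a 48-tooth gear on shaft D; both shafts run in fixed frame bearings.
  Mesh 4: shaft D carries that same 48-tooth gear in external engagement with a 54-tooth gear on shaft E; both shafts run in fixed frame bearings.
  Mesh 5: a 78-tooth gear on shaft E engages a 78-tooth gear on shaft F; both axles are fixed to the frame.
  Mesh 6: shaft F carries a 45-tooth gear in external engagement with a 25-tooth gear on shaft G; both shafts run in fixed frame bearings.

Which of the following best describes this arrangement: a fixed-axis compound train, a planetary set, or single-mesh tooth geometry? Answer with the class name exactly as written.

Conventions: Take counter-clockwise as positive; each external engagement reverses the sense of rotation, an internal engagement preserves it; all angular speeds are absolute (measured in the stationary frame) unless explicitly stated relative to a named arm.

6-mesh fixed-axis compound train (all bearings frame-fixed)
classification: fixed-axis compound train

fixed-axis compound train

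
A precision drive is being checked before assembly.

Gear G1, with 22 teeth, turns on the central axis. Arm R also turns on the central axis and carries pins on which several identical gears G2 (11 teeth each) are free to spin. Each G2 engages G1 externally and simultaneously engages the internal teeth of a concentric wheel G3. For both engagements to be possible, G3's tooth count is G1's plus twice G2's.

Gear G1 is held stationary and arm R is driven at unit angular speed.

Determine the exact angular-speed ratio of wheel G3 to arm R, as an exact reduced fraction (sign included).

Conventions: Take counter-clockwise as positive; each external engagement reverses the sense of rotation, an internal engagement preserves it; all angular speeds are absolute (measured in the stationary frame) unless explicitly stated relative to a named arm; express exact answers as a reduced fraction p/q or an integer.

topology: planetary set — G1 22T / G2 11T / G3 44T, arm = carrier (Willis)
ring teeth: 22 + 2·11 = 44
22(ω_sun−ω_arm) = −44(ω_ring−ω_arm),  ω_sun = 0, ω_arm = 1
ω_ring = 1 − (22/44)(0−1) = 3/2
ω_out/ω_in = 3/2

3/2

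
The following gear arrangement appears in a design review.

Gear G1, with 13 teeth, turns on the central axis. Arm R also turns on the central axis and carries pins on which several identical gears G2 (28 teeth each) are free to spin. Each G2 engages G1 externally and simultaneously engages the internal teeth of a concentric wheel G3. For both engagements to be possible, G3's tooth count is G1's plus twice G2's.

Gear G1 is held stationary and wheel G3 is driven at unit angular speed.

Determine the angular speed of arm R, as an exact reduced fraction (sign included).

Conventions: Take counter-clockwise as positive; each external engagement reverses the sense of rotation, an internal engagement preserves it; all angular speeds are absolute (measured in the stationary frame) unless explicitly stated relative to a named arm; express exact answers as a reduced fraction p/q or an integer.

recognized (axles ride arm R): planetary set, 13/28/69 teeth
ring teeth: 13 + 2·28 = 69
13(ω_sun−ω_arm) = −69(ω_ring−ω_arm),  ω_sun = 0, ω_ring = 1
13(0−ω_arm) = −69(1−ω_arm)  ⇒  82·ω_arm = 69  ⇒  ω_arm = 69/82
exact speed ratio = 69/82

69/82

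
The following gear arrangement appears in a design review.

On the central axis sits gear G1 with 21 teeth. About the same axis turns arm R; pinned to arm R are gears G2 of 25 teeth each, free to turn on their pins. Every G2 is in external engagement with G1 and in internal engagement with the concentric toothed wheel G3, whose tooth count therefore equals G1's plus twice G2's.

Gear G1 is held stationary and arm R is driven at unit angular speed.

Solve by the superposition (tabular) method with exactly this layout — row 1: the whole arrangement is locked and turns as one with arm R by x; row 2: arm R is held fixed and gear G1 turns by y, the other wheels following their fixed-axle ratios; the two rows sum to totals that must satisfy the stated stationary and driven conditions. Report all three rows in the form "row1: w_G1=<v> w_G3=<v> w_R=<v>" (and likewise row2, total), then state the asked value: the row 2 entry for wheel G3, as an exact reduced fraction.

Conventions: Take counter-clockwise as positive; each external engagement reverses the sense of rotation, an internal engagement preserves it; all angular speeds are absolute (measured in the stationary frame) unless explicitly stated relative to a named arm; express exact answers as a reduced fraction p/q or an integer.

row1: w_G1=1 w_G3=1 w_R=1
row2: w_G1=-1 w_G3=21/71 w_R=0
total: w_G1=0 w_G3=92/71 w_R=1
asked value: 21/71

topology: planetary set — G1 21T / G2 25T / G3 71T, arm = carrier (Willis)
row 1: whole set turns with the arm by x
row 2: sun turns y, ring = −(21/71)·y, arm 0
boundary: total ω_sun = x + y = 0 and total ω_arm = x = 1  ⇒  y = -1, x = 1
row 2 ring = −(21/71)·(-1) = 21/71
totals (row 1 + row 2): sun 1 + (-1) = 0, ring 1 + 21/71 = 92/71, arm 1 + 0 = 1
asked cell (row2, ring) = 21/71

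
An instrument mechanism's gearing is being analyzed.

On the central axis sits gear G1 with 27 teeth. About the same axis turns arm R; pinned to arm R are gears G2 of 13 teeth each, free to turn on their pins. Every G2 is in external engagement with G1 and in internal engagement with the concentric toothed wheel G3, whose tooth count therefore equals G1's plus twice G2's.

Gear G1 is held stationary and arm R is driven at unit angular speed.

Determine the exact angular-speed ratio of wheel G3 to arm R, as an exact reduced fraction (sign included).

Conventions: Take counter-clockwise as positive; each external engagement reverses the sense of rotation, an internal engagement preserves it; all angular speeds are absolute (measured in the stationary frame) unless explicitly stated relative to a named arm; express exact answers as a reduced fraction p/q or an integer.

topology: planetary set — G1 27T / G2 13T / G3 53T, arm = carrier (Willis)
ring teeth: 27 + 2·13 = 53
27(ω_sun−ω_arm) = −53(ω_ring−ω_arm),  ω_sun = 0, ω_arm = 1
ω_ring = 1 − (27/53)(0−1) = 80/53
ω_out/ω_in = 80/53

80/53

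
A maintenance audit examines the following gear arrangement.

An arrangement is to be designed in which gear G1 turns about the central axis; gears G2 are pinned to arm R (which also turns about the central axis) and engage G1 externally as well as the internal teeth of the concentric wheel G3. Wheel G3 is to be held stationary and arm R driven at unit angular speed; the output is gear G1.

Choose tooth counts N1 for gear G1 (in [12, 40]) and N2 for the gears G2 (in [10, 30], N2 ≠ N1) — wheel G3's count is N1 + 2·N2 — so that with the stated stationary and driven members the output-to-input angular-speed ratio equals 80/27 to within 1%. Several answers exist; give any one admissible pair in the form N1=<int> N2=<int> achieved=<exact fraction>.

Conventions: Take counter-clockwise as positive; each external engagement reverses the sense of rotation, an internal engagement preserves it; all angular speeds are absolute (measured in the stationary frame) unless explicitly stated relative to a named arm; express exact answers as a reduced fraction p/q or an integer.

topology: planetary set — design target 80/27, arm = carrier (Willis)
Willis with ω_ring = 0: ω_sun/ω_arm = (N1+N3)/N1; set equal to 80/27  ⇒  N3/N1 = 80/27 − 1 = 53/27
N3 = N1 + 2·N2  ⇒  N2/N1 = (N3/N1 − 1)/2 = (53/27 − 1)/2 = 13/27
smallest multiple with N1 ≥ 12 and N2 ≥ 10: k = 1  ⇒  N1 = 1·27 = 27, N2 = 1·13 = 13 (N1 ≤ 40, N2 ≤ 30, N2 ≠ N1 ✓), N3 = 27 + 2·13 = 53
check: (N1+N3)/N1 with N1 = 27, N3 = 53 gives 80/27; |achieved − target| = 0 ≤ 4/135 ✓

N1=27 N2=13 achieved=80/27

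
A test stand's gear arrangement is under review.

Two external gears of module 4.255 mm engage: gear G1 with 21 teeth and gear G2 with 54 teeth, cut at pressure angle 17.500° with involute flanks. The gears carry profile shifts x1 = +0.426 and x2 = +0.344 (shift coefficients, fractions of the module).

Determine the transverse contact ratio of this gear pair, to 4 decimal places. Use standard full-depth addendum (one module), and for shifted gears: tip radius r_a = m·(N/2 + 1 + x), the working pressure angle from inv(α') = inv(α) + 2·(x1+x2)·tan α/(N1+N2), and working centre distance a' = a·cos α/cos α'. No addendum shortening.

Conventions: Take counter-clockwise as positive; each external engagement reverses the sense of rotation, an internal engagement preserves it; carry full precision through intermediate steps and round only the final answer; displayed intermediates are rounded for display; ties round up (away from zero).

1.6280

single-mesh involute tooth geometry (21T engaging 54T at module 4.255)
base radii: r_b1 = 42.609689, r_b2 = 109.567772
tip radii: r_a1 = 50.745130, r_a2 = 120.603720
inv(α') = inv(17.500°) + 2·(+0.426+0.344)·tan α/(21+54) = 0.01634030  ⇒  α' = 20.60115°
a' = a·cos α / cos α' = 159.5625·cos 17.500°/cos 20.60115° = 162.573646
action lengths: √(r_a1²−r_b1²) = 27.558712, √(r_a2²−r_b2²) = 50.400006
base pitch p_b = π·m·cos α = 12.748789
CR = (27.558712 + 50.400006 − 162.573646·sin 20.60115°)/12.748789 = 1.628035
contact ratio ≈ 1.6280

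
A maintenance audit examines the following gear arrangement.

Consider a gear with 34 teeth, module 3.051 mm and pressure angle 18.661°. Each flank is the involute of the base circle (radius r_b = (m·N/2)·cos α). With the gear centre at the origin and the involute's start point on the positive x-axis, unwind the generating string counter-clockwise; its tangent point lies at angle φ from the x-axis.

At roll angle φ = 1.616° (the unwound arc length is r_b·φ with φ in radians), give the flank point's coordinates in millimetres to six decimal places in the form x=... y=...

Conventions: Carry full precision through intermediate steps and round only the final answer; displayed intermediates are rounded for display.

topology: single-mesh involute geometry — m = 3.051, N = 34
pitch radius r_p = m·N/2 = 3.051·34/2 = 51.867000
base radius r_b = r_p·cos α = 51.867000·cos 18.661° = 49.140263
roll angle φ = 1.616° = 0.02820452 rad
x = r_b·(cos φ + φ·sin φ) = 49.159805
y = r_b·(sin φ − φ·cos φ) = 0.000367

x=49.159805 y=0.000367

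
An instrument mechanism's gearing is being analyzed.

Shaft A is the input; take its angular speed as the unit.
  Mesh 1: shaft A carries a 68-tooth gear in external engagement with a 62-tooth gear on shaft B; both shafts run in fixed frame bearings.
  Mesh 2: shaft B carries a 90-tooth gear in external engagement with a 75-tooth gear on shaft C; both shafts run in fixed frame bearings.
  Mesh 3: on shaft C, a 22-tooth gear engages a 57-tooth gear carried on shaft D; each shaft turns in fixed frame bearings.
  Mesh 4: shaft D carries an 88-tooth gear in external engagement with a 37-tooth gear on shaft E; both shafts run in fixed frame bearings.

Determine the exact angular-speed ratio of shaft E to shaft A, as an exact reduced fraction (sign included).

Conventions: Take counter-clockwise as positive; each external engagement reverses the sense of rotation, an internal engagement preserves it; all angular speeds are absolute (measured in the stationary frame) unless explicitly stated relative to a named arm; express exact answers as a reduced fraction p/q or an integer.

131648/108965

class = fixed-axis compound train [4 meshes; 4 ratios multiply, 4 sense flips]
mesh 1 [68T→62T]: running ratio 34/31, sense −
mesh 2 [90T→75T]: running ratio 204/155, sense +
mesh 3 [22T→57T]: running ratio 1496/2945, sense −
mesh 4 [88T→37T]: running ratio 131648/108965, sense +
ω_out/ω_in = 131648/108965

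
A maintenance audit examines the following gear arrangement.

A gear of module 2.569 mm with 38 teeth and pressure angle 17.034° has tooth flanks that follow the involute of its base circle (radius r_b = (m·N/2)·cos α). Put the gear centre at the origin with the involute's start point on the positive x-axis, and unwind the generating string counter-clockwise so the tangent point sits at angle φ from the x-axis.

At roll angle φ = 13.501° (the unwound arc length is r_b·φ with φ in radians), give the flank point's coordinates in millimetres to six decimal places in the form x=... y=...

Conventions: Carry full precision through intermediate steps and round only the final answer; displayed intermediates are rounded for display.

x=47.947447 y=0.202409

class = single-mesh tooth geometry [base-circle involute, m = 2.569, 38T]
pitch radius r_p = m·N/2 = 2.569·38/2 = 48.811000
base radius r_b = r_p·cos α = 48.811000·cos 17.034° = 46.669715
roll angle φ = 13.501° = 0.23563690 rad
x = r_b·(cos φ + φ·sin φ) = 47.947447
y = r_b·(sin φ − φ·cos φ) = 0.202409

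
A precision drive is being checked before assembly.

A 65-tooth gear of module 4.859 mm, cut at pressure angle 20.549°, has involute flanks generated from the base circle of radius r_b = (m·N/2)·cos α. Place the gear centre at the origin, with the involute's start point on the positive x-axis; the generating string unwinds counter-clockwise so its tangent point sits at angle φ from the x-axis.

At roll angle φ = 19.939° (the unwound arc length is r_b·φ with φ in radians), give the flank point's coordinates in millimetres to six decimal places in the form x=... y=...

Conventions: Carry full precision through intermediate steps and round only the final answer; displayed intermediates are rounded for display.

x=156.554170 y=2.052254

recognized (one wheel, involute flank): single-mesh tooth geometry, m = 4.859, N = 65
pitch radius r_p = m·N/2 = 4.859·65/2 = 157.917500
base radius r_b = r_p·cos α = 157.917500·cos 20.549° = 147.869580
roll angle φ = 19.939° = 0.34800120 rad
x = r_b·(cos φ + φ·sin φ) = 156.554170
y = r_b·(sin φ − φ·cos φ) = 2.052254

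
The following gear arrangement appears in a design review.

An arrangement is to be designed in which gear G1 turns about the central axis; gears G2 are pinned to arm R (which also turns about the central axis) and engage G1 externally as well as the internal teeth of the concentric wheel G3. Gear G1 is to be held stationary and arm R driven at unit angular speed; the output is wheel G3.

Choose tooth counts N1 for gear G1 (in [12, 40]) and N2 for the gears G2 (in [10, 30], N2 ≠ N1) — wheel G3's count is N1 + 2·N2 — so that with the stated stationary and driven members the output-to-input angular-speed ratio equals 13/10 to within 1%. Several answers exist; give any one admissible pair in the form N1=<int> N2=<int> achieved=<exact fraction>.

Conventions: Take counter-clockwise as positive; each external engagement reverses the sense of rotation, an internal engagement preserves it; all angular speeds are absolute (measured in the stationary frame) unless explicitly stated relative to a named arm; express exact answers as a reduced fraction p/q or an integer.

N1=12 N2=14 achieved=13/10

planetary set to be sized for 13/10 (Willis relation)
Willis with ω_sun = 0: ω_ring/ω_arm = (N1+N3)/N3; set equal to 13/10  ⇒  N3/N1 = 1/(13/10 − 1) = 10/3
N3 = N1 + 2·N2  ⇒  N2/N1 = (N3/N1 − 1)/2 = (10/3 − 1)/2 = 7/6
smallest multiple with N1 ≥ 12 and N2 ≥ 10: k = 2  ⇒  N1 = 2·6 = 12, N2 = 2·7 = 14 (N1 ≤ 40, N2 ≤ 30, N2 ≠ N1 ✓), N3 = 12 + 2·14 = 40
check: (N1+N3)/N3 with N1 = 12, N3 = 40 gives 13/10; |achieved − target| = 0 ≤ 13/1000 ✓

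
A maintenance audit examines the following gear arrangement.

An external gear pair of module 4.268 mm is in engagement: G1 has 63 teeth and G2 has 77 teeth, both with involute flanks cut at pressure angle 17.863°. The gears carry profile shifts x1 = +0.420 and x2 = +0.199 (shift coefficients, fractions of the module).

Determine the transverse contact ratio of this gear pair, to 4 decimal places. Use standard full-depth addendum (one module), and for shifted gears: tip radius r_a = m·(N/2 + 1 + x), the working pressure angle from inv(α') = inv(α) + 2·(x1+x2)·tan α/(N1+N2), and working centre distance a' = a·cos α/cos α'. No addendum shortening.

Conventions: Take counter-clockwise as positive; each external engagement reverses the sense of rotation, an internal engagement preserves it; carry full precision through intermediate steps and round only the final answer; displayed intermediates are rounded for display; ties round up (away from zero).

single-mesh involute tooth geometry (63T engaging 77T at module 4.268)
base radii: r_b1 = 127.960913, r_b2 = 156.396671
tip radii: r_a1 = 140.502560, r_a2 = 169.435332
inv(α') = inv(17.863°) + 2·(+0.420+0.199)·tan α/(63+77) = 0.01335990  ⇒  α' = 19.30627°
a' = a·cos α / cos α' = 298.7600·cos 17.863°/cos 19.30627° = 301.301334
action lengths: √(r_a1²−r_b1²) = 58.025634, √(r_a2²−r_b2²) = 65.179852
base pitch p_b = π·m·cos α = 12.761938
CR = (58.025634 + 65.179852 − 301.301334·sin 19.30627°)/12.761938 = 1.848460
contact ratio ≈ 1.8485

1.8485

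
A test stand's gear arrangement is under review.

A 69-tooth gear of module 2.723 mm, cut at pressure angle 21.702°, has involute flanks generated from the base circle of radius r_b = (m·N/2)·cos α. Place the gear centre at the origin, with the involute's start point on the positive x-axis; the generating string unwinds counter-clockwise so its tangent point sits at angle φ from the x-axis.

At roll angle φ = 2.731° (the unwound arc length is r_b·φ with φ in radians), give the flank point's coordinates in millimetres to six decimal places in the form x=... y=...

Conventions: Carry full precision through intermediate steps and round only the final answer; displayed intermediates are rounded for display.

x=87.383850 y=0.003150

class = single-mesh tooth geometry [base-circle involute, m = 2.723, 69T]
pitch radius r_p = m·N/2 = 2.723·69/2 = 93.943500
base radius r_b = r_p·cos α = 93.943500·cos 21.702° = 87.284753
roll angle φ = 2.731° = 0.04766494 rad
x = r_b·(cos φ + φ·sin φ) = 87.383850
y = r_b·(sin φ − φ·cos φ) = 0.003150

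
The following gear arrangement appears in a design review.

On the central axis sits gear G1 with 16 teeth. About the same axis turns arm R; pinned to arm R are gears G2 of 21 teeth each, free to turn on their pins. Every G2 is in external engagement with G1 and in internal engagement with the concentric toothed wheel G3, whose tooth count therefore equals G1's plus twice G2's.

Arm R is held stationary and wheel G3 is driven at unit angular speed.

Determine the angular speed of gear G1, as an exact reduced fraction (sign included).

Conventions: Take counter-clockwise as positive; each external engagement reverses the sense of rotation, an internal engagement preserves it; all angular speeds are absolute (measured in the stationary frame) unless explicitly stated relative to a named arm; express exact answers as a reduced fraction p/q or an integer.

planetary set (16T centre, 21T on arm, 58T internal) — Willis relation
ring teeth: 16 + 2·21 = 58
16(ω_sun−ω_arm) = −58(ω_ring−ω_arm),  ω_arm = 0, ω_ring = 1
ω_sun = 0 − (58/16)(1−0) = -29/8
exact speed ratio = -29/8

-29/8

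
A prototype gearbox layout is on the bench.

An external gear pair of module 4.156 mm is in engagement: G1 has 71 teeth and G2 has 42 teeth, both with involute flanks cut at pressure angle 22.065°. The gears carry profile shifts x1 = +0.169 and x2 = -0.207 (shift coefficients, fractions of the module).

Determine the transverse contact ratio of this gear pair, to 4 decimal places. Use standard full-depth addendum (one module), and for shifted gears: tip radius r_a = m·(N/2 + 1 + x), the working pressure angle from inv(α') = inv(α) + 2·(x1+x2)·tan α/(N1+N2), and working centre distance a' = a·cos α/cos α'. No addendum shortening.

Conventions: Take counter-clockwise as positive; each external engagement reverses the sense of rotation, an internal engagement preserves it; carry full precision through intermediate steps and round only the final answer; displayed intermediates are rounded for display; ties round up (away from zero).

1.6749

single-mesh involute tooth geometry (71T engaging 42T at module 4.156)
base radii: r_b1 = 136.732063, r_b2 = 80.883756
tip radii: r_a1 = 152.396364, r_a2 = 90.571708
inv(α') = inv(22.065°) + 2·(+0.169-0.207)·tan α/(71+42) = 0.01996696  ⇒  α' = 21.96948°
a' = a·cos α / cos α' = 234.8140·cos 22.065°/cos 21.96948° = 234.655747
action lengths: √(r_a1²−r_b1²) = 67.297806, √(r_a2²−r_b2²) = 40.756010
base pitch p_b = π·m·cos α = 12.100182
CR = (67.297806 + 40.756010 − 234.655747·sin 21.96948°)/12.100182 = 1.674863
contact ratio ≈ 1.6749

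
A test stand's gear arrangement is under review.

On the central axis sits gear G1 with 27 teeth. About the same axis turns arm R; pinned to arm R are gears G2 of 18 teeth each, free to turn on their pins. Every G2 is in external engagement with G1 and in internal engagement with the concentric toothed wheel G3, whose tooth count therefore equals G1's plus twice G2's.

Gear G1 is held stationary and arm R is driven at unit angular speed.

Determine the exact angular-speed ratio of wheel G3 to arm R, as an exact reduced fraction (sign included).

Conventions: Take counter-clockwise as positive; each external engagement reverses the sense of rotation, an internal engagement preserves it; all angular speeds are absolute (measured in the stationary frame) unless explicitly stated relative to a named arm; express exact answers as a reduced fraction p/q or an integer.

class = planetary set [G3 = 27+2·18 = 63; Willis about the carrier]
ring teeth: 27 + 2·18 = 63
27(ω_sun−ω_arm) = −63(ω_ring−ω_arm),  ω_sun = 0, ω_arm = 1
ω_ring = 1 − (27/63)(0−1) = 10/7
ω_out/ω_in = 10/7

10/7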